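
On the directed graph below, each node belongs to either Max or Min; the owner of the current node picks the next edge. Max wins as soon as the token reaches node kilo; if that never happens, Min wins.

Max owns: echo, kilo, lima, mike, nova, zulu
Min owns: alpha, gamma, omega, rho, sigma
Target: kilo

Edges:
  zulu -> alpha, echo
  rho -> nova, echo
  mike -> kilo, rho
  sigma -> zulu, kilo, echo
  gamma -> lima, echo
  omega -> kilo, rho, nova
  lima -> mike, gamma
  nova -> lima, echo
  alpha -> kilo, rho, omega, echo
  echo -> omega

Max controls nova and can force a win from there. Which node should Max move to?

A0 = {kilo}
A1: add {mike} — mike (Max) has mike→kilo.
A2: add {lima} — lima (Max) has lima→mike.
A3: add {nova} — nova (Max) has nova→lima.
A4 = A3; e.g. zulu (Max) has no edge into A3. Fixed point.
From nova, successor lima is in the attractor (rank 2); the other successor echo is not.

lima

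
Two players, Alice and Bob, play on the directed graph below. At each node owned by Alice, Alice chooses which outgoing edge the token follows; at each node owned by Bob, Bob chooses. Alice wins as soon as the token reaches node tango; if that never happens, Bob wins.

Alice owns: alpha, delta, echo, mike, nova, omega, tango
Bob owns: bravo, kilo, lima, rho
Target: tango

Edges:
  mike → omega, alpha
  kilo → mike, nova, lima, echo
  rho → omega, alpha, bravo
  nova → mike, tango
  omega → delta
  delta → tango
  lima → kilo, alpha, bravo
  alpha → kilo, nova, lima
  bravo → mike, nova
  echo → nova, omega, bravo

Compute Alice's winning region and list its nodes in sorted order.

alpha, bravo, delta, echo, mike, nova, omega, rho, tango

A0 = {tango}
A1: add {delta, nova} — nova (Alice) has nova→tango; delta (Alice) has delta→tango.
A2: add {alpha, echo, omega} — omega (Alice) has omega→delta; alpha (Alice) has alpha→nova; echo (Alice) has echo→nova.
A3: add {mike} — mike (Alice) has mike→omega.
A4: add {bravo} — bravo (Bob): all of {mike, nova} already in.
A5: add {rho} — rho (Bob): all of {omega, alpha, bravo} already in.
A6 = A5; e.g. kilo (Bob) can still go to lima. Fixed point.
Alice's winning region = {alpha, bravo, delta, echo, mike, nova, omega, rho, tango}.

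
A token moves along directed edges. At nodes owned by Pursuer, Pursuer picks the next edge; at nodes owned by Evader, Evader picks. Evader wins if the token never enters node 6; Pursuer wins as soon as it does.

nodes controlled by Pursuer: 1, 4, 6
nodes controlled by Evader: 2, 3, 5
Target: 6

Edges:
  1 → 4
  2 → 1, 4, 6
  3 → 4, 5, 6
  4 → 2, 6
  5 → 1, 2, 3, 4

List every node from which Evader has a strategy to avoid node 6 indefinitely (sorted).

3, 5

A0 = {6}
A1: add {4} — 4 (Pursuer) has 4→6.
A2: add {1} — 1 (Pursuer) has 1→4.
A3: add {2} — 2 (Evader): all of {1, 4, 6} already in.
A4 = A3; e.g. 3 (Evader) can still go to 5. Fixed point.
Pursuer's attractor = {1, 2, 4, 6}; Evader avoids the target exactly from the complement.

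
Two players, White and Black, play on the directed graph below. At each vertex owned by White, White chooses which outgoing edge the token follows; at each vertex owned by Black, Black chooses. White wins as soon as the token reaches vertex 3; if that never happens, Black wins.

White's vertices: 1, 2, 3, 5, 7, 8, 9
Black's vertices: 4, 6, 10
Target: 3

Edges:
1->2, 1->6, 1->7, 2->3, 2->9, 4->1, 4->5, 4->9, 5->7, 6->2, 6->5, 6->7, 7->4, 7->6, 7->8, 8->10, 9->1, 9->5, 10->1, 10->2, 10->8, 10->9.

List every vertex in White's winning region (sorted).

A0 = {3}
A1: add {2} — 2 (White) has 2→3.
A2: add {1} — 1 (White) has 1→2.
A3: add {9} — 9 (White) has 9→1.
A4 = A3; e.g. 4 (Black) can still go to 5. Fixed point.
White's winning region = {1, 2, 3, 9}.

1, 2, 3, 9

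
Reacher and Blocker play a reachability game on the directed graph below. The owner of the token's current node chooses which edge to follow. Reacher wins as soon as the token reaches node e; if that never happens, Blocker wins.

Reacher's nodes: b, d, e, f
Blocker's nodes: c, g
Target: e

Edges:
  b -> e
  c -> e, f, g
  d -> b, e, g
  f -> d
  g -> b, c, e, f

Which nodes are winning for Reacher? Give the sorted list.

A0 = {e}
A1: add {b, d} — b (Reacher) has b→e; d (Reacher) has d→e.
A2: add {f} — f (Reacher) has f→d.
A3 = A2; e.g. c (Blocker) can still go to g. Fixed point.
Reacher's winning region = {b, d, e, f}.

b, d, e, f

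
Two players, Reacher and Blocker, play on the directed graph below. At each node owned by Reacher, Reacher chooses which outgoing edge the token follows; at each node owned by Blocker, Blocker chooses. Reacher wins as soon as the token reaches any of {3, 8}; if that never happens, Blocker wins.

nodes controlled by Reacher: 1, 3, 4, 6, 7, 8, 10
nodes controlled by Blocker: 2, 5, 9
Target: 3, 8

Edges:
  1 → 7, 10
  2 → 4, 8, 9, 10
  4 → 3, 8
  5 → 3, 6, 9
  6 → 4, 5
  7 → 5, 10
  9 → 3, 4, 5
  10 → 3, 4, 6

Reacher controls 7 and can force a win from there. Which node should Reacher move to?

A0 = {3, 8}
A1: add {4, 10} — 4 (Reacher) has 4→3; 10 (Reacher) has 10→3.
A2: add {1, 6, 7} — 1 (Reacher) has 1→10; 6 (Reacher) has 6→4; 7 (Reacher) has 7→10.
A3 = A2; e.g. 2 (Blocker) can still go to 9. Fixed point.
From 7, successor 10 is in the attractor (rank 1); the other successor 5 is not.

10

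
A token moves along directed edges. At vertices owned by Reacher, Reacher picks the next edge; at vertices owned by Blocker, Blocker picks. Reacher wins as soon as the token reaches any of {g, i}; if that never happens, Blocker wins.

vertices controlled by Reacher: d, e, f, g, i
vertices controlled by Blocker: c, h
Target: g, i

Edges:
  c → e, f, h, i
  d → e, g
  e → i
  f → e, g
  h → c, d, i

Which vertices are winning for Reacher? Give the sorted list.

A0 = {g, i}
A1: add {d, e, f} — d (Reacher) has d→g; e (Reacher) has e→i; f (Reacher) has f→g.
A2 = A1; e.g. c (Blocker) can still go to h. Fixed point.
Reacher's winning region = {d, e, f, g, i}.

d, e, f, g, i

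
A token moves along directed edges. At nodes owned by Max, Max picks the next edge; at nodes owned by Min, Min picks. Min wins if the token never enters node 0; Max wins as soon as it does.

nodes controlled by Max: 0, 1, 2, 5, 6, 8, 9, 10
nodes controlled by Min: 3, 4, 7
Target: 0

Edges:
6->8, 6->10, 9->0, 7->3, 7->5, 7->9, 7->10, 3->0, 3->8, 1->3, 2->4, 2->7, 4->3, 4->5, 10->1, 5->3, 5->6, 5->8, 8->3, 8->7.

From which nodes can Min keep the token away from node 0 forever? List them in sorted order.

A0 = {0}
A1: add {9} — 9 (Max) has 9→0.
A2 = A1; e.g. 1 (Max) has no edge into A1. Fixed point.
Max's attractor = {0, 9}; Min avoids the target exactly from the complement.

1, 2, 3, 4, 5, 6, 7, 8, 10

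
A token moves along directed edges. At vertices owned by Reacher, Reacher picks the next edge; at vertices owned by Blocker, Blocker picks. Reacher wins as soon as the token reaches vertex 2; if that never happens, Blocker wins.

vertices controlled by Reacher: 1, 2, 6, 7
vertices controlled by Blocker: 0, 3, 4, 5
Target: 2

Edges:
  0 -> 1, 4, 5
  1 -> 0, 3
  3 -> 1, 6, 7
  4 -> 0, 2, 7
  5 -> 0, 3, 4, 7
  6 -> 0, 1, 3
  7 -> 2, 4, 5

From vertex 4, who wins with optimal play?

A0 = {2}
A1: add {7} — 7 (Reacher) has 7→2.
A2 = A1; e.g. 0 (Blocker) can still go to 1. Fixed point.
4 never enters the attractor, so Blocker can avoid the target forever.

Blocker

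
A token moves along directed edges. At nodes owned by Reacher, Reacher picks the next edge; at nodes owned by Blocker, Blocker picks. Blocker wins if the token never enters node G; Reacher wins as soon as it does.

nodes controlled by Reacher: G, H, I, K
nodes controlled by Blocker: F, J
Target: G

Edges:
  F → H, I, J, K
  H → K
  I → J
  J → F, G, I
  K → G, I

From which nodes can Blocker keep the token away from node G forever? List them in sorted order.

F, I, J

A0 = {G}
A1: add {K} — K (Reacher) has K→G.
A2: add {H} — H (Reacher) has H→K.
A3 = A2; e.g. F (Blocker) can still go to I. Fixed point.
Reacher's attractor = {G, H, K}; Blocker avoids the target exactly from the complement.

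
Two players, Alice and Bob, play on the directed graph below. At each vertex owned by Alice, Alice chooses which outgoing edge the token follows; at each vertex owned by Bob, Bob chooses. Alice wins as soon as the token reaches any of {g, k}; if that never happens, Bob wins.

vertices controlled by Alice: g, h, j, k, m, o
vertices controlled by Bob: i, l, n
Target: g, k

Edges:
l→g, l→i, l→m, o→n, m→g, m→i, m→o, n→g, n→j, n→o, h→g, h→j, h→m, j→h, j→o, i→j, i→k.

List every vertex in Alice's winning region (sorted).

A0 = {g, k}
A1: add {h, m} — h (Alice) has h→g; m (Alice) has m→g.
A2: add {j} — j (Alice) has j→h.
A3: add {i} — i (Bob): all of {j, k} already in.
A4: add {l} — l (Bob): all of {g, i, m} already in.
A5 = A4; e.g. n (Bob) can still go to o. Fixed point.
Alice's winning region = {g, h, i, j, k, l, m}.

g, h, i, j, k, l, m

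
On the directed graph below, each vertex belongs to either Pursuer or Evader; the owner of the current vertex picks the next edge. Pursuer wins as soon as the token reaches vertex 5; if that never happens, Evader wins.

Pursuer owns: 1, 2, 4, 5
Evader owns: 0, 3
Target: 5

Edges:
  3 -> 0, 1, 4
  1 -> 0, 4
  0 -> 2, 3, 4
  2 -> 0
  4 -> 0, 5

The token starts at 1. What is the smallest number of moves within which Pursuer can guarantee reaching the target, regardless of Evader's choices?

2

A0 = {5}
A1: add {4} — 4 (Pursuer) has 4→5.
A2: add {1} — 1 (Pursuer) has 1→4.
A3 = A2; e.g. 0 (Evader) can still go to 2. Fixed point.
1 enters the attractor at level 2, so Pursuer can force the target in 2 moves from there.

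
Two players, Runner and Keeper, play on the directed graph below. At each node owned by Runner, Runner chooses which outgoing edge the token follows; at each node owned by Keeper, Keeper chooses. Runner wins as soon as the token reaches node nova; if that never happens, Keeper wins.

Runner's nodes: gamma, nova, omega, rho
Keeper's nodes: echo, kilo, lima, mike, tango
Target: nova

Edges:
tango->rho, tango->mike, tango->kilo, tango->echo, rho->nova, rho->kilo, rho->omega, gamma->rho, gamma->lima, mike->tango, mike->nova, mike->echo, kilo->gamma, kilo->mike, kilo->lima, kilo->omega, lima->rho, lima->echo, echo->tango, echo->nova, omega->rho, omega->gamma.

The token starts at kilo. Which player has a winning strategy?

A0 = {nova}
A1: add {rho} — rho (Runner) has rho→nova.
A2: add {gamma, omega} — gamma (Runner) has gamma→rho; omega (Runner) has omega→rho.
A3 = A2; e.g. tango (Keeper) can still go to mike. Fixed point.
kilo never enters the attractor, so Keeper can avoid the target forever.

Keeper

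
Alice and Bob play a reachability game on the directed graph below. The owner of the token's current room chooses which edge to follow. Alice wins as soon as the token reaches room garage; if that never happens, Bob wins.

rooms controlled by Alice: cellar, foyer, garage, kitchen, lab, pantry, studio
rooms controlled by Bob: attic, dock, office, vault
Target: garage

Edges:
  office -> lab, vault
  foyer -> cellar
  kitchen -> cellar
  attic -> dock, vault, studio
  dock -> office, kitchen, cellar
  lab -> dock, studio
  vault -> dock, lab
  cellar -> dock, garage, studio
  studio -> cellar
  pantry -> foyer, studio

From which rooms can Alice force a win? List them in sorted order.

cellar, foyer, garage, kitchen, lab, pantry, studio

A0 = {garage}
A1: add {cellar} — cellar (Alice) has cellar→garage.
A2: add {foyer, kitchen, studio} — foyer (Alice) has foyer→cellar; kitchen (Alice) has kitchen→cellar; studio (Alice) has studio→cellar.
A3: add {lab, pantry} — lab (Alice) has lab→studio; pantry (Alice) has pantry→foyer.
A4 = A3; e.g. office (Bob) can still go to vault. Fixed point.
Alice's winning region = {cellar, foyer, garage, kitchen, lab, pantry, studio}.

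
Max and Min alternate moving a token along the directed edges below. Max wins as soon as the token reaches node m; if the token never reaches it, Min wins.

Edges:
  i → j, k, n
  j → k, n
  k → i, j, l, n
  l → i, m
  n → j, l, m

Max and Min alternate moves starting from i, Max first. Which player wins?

Min

Track states (vertex, player-to-move).
A0 = {(m,Max), (m,Min)}
A1: add {(l,Max), (n,Max)}.
A2 = A1; e.g. (i,Max) stays out. (i,Max) never enters ⇒ Min avoids the target.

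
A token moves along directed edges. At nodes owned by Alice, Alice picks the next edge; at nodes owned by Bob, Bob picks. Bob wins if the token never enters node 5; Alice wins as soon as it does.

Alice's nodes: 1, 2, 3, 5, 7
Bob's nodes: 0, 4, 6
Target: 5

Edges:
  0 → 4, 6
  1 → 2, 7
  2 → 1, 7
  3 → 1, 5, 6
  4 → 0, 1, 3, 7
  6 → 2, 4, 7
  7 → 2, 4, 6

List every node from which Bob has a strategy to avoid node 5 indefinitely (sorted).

0, 1, 2, 4, 6, 7

A0 = {5}
A1: add {3} — 3 (Alice) has 3→5.
A2 = A1; e.g. 0 (Bob) can still go to 4. Fixed point.
Alice's attractor = {3, 5}; Bob avoids the target exactly from the complement.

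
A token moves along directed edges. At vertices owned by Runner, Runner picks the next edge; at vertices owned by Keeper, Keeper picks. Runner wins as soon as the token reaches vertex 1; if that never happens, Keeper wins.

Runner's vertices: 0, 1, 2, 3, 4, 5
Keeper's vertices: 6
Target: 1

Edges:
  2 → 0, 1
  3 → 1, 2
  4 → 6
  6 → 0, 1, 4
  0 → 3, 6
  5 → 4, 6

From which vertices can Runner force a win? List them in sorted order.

A0 = {1}
A1: add {2, 3} — 2 (Runner) has 2→1; 3 (Runner) has 3→1.
A2: add {0} — 0 (Runner) has 0→3.
A3 = A2; e.g. 4 (Runner) has no edge into A2. Fixed point.
Runner's winning region = {0, 1, 2, 3}.

0, 1, 2, 3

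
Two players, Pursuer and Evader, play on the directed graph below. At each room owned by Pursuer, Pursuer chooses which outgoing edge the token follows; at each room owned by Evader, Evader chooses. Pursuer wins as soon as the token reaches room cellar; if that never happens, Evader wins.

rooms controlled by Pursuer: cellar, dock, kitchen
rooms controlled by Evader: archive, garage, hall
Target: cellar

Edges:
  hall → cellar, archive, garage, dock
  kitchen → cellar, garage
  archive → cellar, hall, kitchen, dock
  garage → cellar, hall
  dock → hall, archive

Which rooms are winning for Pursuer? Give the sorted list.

cellar, kitchen

A0 = {cellar}
A1: add {kitchen} — kitchen (Pursuer) has kitchen→cellar.
A2 = A1; e.g. hall (Evader) can still go to archive. Fixed point.
Pursuer's winning region = {cellar, kitchen}.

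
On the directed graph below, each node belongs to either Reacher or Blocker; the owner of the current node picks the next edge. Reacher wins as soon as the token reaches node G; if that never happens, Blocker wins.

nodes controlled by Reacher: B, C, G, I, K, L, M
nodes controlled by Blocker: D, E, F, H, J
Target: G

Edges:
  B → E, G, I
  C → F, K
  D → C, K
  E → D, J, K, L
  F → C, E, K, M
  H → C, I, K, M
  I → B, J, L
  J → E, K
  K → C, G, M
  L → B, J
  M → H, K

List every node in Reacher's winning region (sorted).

B, C, D, G, H, I, K, L, M

A0 = {G}
A1: add {B, K} — B (Reacher) has B→G; K (Reacher) has K→G.
A2: add {C, I, L, M} — C (Reacher) has C→K; I (Reacher) has I→B; L (Reacher) has L→B; M (Reacher) has M→K.
A3: add {D, H} — D (Blocker): all of {C, K} already in; H (Blocker): all of {C, I, K, M} already in.
A4 = A3; e.g. E (Blocker) can still go to J. Fixed point.
Reacher's winning region = {B, C, D, G, H, I, K, L, M}.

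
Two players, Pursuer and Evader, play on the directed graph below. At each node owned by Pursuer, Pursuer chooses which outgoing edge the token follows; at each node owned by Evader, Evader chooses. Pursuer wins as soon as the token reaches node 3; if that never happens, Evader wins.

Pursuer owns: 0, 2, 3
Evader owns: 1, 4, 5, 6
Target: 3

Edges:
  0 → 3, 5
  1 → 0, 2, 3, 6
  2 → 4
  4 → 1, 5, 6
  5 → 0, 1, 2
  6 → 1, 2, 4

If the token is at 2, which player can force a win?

Evader

A0 = {3}
A1: add {0} — 0 (Pursuer) has 0→3.
A2 = A1; e.g. 1 (Evader) can still go to 2. Fixed point.
2 never enters the attractor, so Evader can avoid the target forever.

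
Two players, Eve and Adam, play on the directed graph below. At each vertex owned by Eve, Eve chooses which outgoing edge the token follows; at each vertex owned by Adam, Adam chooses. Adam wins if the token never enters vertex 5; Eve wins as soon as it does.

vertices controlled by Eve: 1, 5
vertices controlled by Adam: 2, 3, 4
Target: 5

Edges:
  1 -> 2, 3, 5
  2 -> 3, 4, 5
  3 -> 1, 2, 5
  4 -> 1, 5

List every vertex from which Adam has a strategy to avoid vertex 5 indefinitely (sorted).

A0 = {5}
A1: add {1} — 1 (Eve) has 1→5.
A2: add {4} — 4 (Adam): all of {1, 5} already in.
A3 = A2; e.g. 2 (Adam) can still go to 3. Fixed point.
Eve's attractor = {1, 4, 5}; Adam avoids the target exactly from the complement.

2, 3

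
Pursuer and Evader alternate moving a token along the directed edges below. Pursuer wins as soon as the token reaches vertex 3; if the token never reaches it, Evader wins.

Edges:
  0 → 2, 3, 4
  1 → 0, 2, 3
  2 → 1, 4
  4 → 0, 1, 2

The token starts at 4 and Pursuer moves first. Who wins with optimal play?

Track states (vertex, player-to-move).
A0 = {(3,Pursuer), (3,Evader)}
A1: add {(0,Pursuer), (1,Pursuer)}.
A2 = A1; e.g. (0,Evader) stays out. (4,Pursuer) never enters ⇒ Evader avoids the target.

Evader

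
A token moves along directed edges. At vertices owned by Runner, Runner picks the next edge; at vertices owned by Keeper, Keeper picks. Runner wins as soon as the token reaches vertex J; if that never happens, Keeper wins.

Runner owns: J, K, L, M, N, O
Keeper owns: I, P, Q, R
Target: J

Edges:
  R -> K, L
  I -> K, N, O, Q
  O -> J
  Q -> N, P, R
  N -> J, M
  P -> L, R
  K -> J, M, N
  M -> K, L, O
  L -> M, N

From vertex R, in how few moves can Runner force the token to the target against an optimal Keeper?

A0 = {J}
A1: add {K, N, O} — K (Runner) has K→J; N (Runner) has N→J; O (Runner) has O→J.
A2: add {L, M} — L (Runner) has L→N; M (Runner) has M→K.
A3: add {R} — R (Keeper): all of {K, L} already in.
R enters the attractor at level 3, so Runner can force the target in 3 moves from there.

3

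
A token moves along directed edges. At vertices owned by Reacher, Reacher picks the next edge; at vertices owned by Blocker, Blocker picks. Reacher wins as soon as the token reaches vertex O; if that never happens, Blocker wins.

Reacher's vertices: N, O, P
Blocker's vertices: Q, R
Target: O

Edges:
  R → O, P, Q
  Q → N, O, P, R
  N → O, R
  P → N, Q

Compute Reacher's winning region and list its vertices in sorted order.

N, O, P

A0 = {O}
A1: add {N} — N (Reacher) has N→O.
A2: add {P} — P (Reacher) has P→N.
A3 = A2; e.g. Q (Blocker) can still go to R. Fixed point.
Reacher's winning region = {N, O, P}.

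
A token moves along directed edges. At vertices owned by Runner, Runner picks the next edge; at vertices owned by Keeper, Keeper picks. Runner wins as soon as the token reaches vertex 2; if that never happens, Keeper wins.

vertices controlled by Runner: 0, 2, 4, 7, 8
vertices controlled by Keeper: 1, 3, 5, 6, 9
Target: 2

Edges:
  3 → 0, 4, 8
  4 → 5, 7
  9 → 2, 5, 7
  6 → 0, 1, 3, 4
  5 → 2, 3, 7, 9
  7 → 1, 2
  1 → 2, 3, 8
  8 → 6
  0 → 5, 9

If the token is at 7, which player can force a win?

A0 = {2}
A1: add {7} — 7 (Runner) has 7→2.
7 ∈ A1, so Runner can force the target.

Runner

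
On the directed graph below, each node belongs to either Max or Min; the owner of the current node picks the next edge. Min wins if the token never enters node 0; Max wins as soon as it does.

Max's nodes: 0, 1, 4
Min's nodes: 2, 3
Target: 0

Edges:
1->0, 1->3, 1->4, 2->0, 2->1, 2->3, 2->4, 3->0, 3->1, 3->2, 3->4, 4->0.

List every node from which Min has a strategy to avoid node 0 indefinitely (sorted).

2, 3

A0 = {0}
A1: add {1, 4} — 1 (Max) has 1→0; 4 (Max) has 4→0.
A2 = A1; e.g. 2 (Min) can still go to 3. Fixed point.
Max's attractor = {0, 1, 4}; Min avoids the target exactly from the complement.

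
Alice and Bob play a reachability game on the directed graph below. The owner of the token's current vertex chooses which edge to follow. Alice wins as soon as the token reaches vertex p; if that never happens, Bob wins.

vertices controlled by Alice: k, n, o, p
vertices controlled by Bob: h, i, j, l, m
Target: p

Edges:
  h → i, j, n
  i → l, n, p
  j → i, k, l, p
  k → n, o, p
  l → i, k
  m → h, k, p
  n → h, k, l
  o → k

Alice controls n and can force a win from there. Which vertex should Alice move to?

k

A0 = {p}
A1: add {k} — k (Alice) has k→p.
A2: add {n, o} — n (Alice) has n→k; o (Alice) has o→k.
A3 = A2; e.g. h (Bob) can still go to i. Fixed point.
From n, successor k is in the attractor (rank 1); the other successors h, l are not.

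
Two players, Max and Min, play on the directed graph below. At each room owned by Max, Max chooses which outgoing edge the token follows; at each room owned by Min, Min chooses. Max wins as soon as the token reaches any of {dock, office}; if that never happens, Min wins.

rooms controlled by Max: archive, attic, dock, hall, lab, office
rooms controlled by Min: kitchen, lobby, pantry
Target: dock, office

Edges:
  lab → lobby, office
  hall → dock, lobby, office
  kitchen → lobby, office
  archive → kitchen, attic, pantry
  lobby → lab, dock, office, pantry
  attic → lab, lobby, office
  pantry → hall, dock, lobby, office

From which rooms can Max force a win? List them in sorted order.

archive, attic, dock, hall, lab, office

A0 = {dock, office}
A1: add {attic, hall, lab} — lab (Max) has lab→office; hall (Max) has hall→dock; attic (Max) has attic→office.
A2: add {archive} — archive (Max) has archive→attic.
A3 = A2; e.g. kitchen (Min) can still go to lobby. Fixed point.
Max's winning region = {archive, attic, dock, hall, lab, office}.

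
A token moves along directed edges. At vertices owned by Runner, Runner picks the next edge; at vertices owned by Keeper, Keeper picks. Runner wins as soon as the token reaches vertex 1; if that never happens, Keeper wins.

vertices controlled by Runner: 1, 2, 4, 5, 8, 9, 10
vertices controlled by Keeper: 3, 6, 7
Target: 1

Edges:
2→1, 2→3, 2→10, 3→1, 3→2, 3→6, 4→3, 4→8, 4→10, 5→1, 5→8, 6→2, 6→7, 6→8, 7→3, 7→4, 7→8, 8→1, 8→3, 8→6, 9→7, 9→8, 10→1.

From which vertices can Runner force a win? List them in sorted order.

A0 = {1}
A1: add {2, 5, 8, 10} — 2 (Runner) has 2→1; 5 (Runner) has 5→1; 8 (Runner) has 8→1; 10 (Runner) has 10→1.
A2: add {4, 9} — 4 (Runner) has 4→8; 9 (Runner) has 9→8.
A3 = A2; e.g. 3 (Keeper) can still go to 6. Fixed point.
Runner's winning region = {1, 2, 4, 5, 8, 9, 10}.

1, 2, 4, 5, 8, 9, 10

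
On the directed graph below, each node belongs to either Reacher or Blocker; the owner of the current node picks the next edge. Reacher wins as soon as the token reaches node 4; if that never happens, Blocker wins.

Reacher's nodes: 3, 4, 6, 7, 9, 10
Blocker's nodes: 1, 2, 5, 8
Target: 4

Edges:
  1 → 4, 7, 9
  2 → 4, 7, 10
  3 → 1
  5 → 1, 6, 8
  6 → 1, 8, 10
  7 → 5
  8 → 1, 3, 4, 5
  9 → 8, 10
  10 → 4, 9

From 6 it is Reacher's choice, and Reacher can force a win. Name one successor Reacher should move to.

A0 = {4}
A1: add {10} — 10 (Reacher) has 10→4.
A2: add {6, 9} — 6 (Reacher) has 6→10; 9 (Reacher) has 9→10.
A3 = A2; e.g. 1 (Blocker) can still go to 7. Fixed point.
From 6, successor 10 is in the attractor (rank 1); the other successors 1, 8 are not.

10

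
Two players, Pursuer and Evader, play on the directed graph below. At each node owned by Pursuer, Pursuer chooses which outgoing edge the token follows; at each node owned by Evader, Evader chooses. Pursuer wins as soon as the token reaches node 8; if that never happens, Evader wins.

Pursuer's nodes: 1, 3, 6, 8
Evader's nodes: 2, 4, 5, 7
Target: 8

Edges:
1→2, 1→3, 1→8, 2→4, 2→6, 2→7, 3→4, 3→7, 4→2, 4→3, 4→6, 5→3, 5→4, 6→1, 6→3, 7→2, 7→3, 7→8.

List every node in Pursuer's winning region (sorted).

1, 6, 8

A0 = {8}
A1: add {1} — 1 (Pursuer) has 1→8.
A2: add {6} — 6 (Pursuer) has 6→1.
A3 = A2; e.g. 2 (Evader) can still go to 4. Fixed point.
Pursuer's winning region = {1, 6, 8}.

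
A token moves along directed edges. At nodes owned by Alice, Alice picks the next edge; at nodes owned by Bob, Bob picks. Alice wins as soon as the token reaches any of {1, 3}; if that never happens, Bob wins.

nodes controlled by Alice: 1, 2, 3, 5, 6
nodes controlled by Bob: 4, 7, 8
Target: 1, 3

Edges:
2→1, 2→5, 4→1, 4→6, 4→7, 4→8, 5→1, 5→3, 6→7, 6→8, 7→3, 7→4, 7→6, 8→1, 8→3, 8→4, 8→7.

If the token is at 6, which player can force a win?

A0 = {1, 3}
A1: add {2, 5} — 2 (Alice) has 2→1; 5 (Alice) has 5→1.
A2 = A1; e.g. 4 (Bob) can still go to 6. Fixed point.
6 never enters the attractor, so Bob can avoid the target forever.

Bob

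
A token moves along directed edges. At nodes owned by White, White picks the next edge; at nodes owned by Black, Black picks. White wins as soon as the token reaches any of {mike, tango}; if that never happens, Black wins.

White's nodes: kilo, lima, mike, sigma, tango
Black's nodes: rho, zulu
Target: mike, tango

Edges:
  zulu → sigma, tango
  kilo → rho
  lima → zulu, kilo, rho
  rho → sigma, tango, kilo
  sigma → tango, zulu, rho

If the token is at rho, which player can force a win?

A0 = {mike, tango}
A1: add {sigma} — sigma (White) has sigma→tango.
A2: add {zulu} — zulu (Black): all of {sigma, tango} already in.
A3: add {lima} — lima (White) has lima→zulu.
A4 = A3; e.g. kilo (White) has no edge into A3. Fixed point.
rho never enters the attractor, so Black can avoid the target forever.

Black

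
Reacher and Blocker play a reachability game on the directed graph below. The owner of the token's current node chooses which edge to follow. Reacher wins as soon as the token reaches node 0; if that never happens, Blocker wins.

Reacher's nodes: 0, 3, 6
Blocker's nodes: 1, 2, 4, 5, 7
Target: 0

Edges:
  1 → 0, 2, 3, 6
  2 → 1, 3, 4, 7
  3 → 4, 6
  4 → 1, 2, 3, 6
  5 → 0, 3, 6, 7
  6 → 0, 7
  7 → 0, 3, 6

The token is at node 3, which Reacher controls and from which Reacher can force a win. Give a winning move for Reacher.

A0 = {0}
A1: add {6} — 6 (Reacher) has 6→0.
A2: add {3} — 3 (Reacher) has 3→6.
A3: add {7} — 7 (Blocker): all of {0, 3, 6} already in.
A4: add {5} — 5 (Blocker): all of {0, 3, 6, 7} already in.
A5 = A4; e.g. 1 (Blocker) can still go to 2. Fixed point.
From 3, successor 6 is in the attractor (rank 1); the other successor 4 is not.

6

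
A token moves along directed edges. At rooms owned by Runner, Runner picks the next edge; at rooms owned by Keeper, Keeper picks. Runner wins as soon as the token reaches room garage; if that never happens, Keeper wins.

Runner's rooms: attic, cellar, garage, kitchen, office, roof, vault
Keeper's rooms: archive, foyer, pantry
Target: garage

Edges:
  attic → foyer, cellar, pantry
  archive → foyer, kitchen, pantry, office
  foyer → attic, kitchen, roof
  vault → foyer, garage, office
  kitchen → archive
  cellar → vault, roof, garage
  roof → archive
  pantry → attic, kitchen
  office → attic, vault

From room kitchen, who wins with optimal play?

A0 = {garage}
A1: add {cellar, vault} — vault (Runner) has vault→garage; cellar (Runner) has cellar→garage.
A2: add {attic, office} — attic (Runner) has attic→cellar; office (Runner) has office→vault.
A3 = A2; e.g. archive (Keeper) can still go to foyer. Fixed point.
kitchen never enters the attractor, so Keeper can avoid the target forever.

Keeper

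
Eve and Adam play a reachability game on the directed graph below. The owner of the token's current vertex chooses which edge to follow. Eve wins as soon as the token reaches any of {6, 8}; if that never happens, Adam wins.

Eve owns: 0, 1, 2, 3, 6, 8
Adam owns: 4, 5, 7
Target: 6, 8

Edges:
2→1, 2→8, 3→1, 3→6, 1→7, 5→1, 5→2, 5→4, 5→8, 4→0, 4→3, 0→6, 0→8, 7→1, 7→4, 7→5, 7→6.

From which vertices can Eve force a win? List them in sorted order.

0, 2, 3, 4, 6, 8

A0 = {6, 8}
A1: add {0, 2, 3} — 0 (Eve) has 0→6; 2 (Eve) has 2→8; 3 (Eve) has 3→6.
A2: add {4} — 4 (Adam): all of {0, 3} already in.
A3 = A2; e.g. 1 (Eve) has no edge into A2. Fixed point.
Eve's winning region = {0, 2, 3, 4, 6, 8}.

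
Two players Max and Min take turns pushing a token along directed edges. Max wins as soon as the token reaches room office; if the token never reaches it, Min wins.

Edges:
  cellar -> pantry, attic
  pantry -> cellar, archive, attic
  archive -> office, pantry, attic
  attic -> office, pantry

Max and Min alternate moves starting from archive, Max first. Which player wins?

Max

Track states (vertex, player-to-move).
A0 = {(office,Max), (office,Min)}
A1: add {(archive,Max), (attic,Max)}.
(archive,Max) ∈ A1 ⇒ Max forces the target.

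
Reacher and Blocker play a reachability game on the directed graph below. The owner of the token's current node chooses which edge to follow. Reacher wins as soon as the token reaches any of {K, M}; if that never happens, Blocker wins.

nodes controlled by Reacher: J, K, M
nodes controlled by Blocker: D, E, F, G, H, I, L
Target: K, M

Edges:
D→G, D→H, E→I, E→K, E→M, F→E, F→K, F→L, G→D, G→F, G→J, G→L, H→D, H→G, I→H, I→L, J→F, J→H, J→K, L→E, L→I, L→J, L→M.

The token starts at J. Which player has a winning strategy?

Reacher

A0 = {K, M}
A1: add {J} — J (Reacher) has J→K.
A2 = A1; e.g. D (Blocker) can still go to G. Fixed point.
J ∈ A1, so Reacher can force the target.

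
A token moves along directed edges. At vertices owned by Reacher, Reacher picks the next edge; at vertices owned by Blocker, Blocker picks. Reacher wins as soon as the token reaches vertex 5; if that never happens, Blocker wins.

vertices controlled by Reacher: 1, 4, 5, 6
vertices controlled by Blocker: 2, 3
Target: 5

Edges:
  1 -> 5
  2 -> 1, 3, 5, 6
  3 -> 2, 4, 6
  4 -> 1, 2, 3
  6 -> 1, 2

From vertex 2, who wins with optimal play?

Blocker

A0 = {5}
A1: add {1} — 1 (Reacher) has 1→5.
A2: add {4, 6} — 4 (Reacher) has 4→1; 6 (Reacher) has 6→1.
A3 = A2; e.g. 2 (Blocker) can still go to 3. Fixed point.
2 never enters the attractor, so Blocker can avoid the target forever.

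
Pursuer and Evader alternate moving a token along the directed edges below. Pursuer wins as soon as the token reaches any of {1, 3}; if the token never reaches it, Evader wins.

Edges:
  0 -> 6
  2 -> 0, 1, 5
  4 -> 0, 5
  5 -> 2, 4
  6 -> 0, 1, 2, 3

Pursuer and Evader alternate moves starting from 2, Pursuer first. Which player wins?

Pursuer

Track states (vertex, player-to-move).
A0 = {(1,Pursuer), (1,Evader), (3,Pursuer), (3,Evader)}
A1: add {(2,Pursuer), (6,Pursuer)}.
(2,Pursuer) ∈ A1 ⇒ Pursuer forces the target.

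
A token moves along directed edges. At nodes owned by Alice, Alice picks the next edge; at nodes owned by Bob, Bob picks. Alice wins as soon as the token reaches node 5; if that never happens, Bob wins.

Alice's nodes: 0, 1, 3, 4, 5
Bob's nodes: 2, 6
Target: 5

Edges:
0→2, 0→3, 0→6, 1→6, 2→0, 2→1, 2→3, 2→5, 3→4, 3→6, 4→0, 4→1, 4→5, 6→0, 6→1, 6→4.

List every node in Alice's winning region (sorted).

0, 3, 4, 5

A0 = {5}
A1: add {4} — 4 (Alice) has 4→5.
A2: add {3} — 3 (Alice) has 3→4.
A3: add {0} — 0 (Alice) has 0→3.
A4 = A3; e.g. 1 (Alice) has no edge into A3. Fixed point.
Alice's winning region = {0, 3, 4, 5}.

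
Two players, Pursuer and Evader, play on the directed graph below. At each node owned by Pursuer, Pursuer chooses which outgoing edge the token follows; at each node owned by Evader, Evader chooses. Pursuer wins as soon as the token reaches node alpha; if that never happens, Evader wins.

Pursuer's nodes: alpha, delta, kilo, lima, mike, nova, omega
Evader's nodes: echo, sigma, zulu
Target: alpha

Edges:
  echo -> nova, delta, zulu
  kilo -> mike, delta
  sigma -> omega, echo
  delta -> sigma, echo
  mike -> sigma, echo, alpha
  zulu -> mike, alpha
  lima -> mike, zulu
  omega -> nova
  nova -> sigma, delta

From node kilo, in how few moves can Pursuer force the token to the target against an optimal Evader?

2

A0 = {alpha}
A1: add {mike} — mike (Pursuer) has mike→alpha.
A2: add {kilo, lima, zulu} — kilo (Pursuer) has kilo→mike; lima (Pursuer) has lima→mike; zulu (Evader): all of {mike, alpha} already in.
A3 = A2; e.g. omega (Pursuer) has no edge into A2. Fixed point.
kilo enters the attractor at level 2, so Pursuer can force the target in 2 moves from there.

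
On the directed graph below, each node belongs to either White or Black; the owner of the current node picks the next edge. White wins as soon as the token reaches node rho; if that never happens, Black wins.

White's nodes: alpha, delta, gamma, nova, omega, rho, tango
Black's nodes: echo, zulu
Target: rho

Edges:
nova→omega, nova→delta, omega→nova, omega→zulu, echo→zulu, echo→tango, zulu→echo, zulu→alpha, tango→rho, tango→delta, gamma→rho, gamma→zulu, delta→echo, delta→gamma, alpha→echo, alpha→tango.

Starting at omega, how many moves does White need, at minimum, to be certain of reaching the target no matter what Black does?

4

A0 = {rho}
A1: add {gamma, tango} — tango (White) has tango→rho; gamma (White) has gamma→rho.
A2: add {alpha, delta} — delta (White) has delta→gamma; alpha (White) has alpha→tango.
A3: add {nova} — nova (White) has nova→delta.
A4: add {omega} — omega (White) has omega→nova.
A5 = A4; e.g. echo (Black) can still go to zulu. Fixed point.
omega enters the attractor at level 4, so White can force the target in 4 moves from there.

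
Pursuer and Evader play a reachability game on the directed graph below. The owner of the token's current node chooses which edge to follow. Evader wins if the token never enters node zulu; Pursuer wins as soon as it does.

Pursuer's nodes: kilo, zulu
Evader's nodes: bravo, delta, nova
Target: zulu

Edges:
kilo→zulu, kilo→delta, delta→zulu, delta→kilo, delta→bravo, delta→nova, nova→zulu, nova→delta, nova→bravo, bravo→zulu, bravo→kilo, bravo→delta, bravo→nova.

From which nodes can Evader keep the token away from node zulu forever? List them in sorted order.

A0 = {zulu}
A1: add {kilo} — kilo (Pursuer) has kilo→zulu.
A2 = A1; e.g. delta (Evader) can still go to bravo. Fixed point.
Pursuer's attractor = {kilo, zulu}; Evader avoids the target exactly from the complement.

bravo, delta, nova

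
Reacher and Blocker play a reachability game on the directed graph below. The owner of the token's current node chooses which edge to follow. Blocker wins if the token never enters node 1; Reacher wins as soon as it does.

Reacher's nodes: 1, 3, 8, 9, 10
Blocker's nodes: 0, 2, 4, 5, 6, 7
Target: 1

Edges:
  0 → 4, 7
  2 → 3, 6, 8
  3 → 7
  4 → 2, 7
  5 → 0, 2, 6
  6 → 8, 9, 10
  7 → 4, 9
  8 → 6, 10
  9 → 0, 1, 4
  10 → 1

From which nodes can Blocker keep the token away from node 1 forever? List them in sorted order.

0, 2, 3, 4, 5, 7

A0 = {1}
A1: add {9, 10} — 9 (Reacher) has 9→1; 10 (Reacher) has 10→1.
A2: add {8} — 8 (Reacher) has 8→10.
A3: add {6} — 6 (Blocker): all of {8, 9, 10} already in.
A4 = A3; e.g. 0 (Blocker) can still go to 4. Fixed point.
Reacher's attractor = {1, 6, 8, 9, 10}; Blocker avoids the target exactly from the complement.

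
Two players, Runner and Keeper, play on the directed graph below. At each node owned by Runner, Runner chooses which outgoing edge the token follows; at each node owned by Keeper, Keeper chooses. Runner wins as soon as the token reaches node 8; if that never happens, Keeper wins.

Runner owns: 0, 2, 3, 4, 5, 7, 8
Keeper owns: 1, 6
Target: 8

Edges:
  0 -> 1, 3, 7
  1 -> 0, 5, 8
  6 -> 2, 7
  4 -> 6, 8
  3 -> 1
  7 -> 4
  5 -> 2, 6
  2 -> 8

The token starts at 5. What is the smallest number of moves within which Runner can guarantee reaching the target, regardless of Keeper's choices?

2

A0 = {8}
A1: add {2, 4} — 2 (Runner) has 2→8; 4 (Runner) has 4→8.
A2: add {5, 7} — 5 (Runner) has 5→2; 7 (Runner) has 7→4.
5 enters the attractor at level 2, so Runner can force the target in 2 moves from there.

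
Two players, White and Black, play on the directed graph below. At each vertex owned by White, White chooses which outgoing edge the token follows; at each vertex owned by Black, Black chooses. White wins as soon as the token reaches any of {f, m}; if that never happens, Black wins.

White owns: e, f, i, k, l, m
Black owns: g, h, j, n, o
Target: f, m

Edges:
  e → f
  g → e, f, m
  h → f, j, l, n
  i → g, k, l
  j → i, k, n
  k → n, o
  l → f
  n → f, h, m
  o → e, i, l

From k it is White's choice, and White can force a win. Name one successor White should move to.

o

A0 = {f, m}
A1: add {e, l} — e (White) has e→f; l (White) has l→f.
A2: add {g, i} — g (Black): all of {e, f, m} already in; i (White) has i→l.
A3: add {o} — o (Black): all of {e, i, l} already in.
A4: add {k} — k (White) has k→o.
A5 = A4; e.g. h (Black) can still go to j. Fixed point.
From k, successor o is in the attractor (rank 3); the other successor n is not.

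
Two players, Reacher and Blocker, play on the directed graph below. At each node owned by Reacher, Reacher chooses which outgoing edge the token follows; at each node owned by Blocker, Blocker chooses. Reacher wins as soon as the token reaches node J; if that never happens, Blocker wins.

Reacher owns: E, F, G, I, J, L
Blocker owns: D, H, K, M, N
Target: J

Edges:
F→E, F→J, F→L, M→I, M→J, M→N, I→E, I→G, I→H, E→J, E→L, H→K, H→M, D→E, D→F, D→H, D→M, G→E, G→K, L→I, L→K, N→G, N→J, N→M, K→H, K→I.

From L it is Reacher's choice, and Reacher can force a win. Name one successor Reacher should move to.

A0 = {J}
A1: add {E, F} — E (Reacher) has E→J; F (Reacher) has F→J.
A2: add {G, I} — G (Reacher) has G→E; I (Reacher) has I→E.
A3: add {L} — L (Reacher) has L→I.
A4 = A3; e.g. D (Blocker) can still go to H. Fixed point.
From L, successor I is in the attractor (rank 2); the other successor K is not.

I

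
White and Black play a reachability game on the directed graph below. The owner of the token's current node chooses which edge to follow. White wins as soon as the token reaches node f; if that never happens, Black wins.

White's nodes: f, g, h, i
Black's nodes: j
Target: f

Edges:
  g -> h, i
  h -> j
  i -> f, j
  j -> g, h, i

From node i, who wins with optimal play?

White

A0 = {f}
A1: add {i} — i (White) has i→f.
i ∈ A1, so White can force the target.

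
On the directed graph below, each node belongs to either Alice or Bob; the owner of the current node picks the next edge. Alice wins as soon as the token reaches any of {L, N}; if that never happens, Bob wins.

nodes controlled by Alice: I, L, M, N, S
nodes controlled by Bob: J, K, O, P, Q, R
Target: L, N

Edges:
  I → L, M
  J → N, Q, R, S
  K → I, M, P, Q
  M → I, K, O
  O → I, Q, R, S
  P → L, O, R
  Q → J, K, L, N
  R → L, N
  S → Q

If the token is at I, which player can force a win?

Alice

A0 = {L, N}
A1: add {I, R} — I (Alice) has I→L; R (Bob): all of {L, N} already in.
I ∈ A1, so Alice can force the target.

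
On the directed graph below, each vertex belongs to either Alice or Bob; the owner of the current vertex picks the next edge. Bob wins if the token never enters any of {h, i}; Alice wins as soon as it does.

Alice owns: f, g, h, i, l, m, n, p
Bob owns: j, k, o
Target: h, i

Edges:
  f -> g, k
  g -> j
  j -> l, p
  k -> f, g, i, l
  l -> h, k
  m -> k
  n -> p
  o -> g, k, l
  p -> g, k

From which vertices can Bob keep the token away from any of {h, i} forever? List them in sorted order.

f, g, j, k, m, n, o, p

A0 = {h, i}
A1: add {l} — l (Alice) has l→h.
A2 = A1; e.g. f (Alice) has no edge into A1. Fixed point.
Alice's attractor = {h, i, l}; Bob avoids the target exactly from the complement.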